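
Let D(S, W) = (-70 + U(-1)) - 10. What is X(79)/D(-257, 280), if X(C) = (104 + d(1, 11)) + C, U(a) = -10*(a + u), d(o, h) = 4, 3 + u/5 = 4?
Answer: -187/120 ≈ -1.5583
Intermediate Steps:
u = 5 (u = -15 + 5*4 = -15 + 20 = 5)
U(a) = -50 - 10*a (U(a) = -10*(a + 5) = -10*(5 + a) = -50 - 10*a)
X(C) = 108 + C (X(C) = (104 + 4) + C = 108 + C)
D(S, W) = -120 (D(S, W) = (-70 + (-50 - 10*(-1))) - 10 = (-70 + (-50 + 10)) - 10 = (-70 - 40) - 10 = -110 - 10 = -120)
X(79)/D(-257, 280) = (108 + 79)/(-120) = 187*(-1/120) = -187/120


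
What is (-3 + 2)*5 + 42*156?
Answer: 6547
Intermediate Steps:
(-3 + 2)*5 + 42*156 = -1*5 + 6552 = -5 + 6552 = 6547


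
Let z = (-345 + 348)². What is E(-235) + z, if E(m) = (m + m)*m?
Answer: 110459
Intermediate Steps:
E(m) = 2*m² (E(m) = (2*m)*m = 2*m²)
z = 9 (z = 3² = 9)
E(-235) + z = 2*(-235)² + 9 = 2*55225 + 9 = 110450 + 9 = 110459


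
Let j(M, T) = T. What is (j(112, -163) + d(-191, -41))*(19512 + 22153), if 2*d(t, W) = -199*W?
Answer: 326361945/2 ≈ 1.6318e+8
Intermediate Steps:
d(t, W) = -199*W/2 (d(t, W) = (-199*W)/2 = -199*W/2)
(j(112, -163) + d(-191, -41))*(19512 + 22153) = (-163 - 199/2*(-41))*(19512 + 22153) = (-163 + 8159/2)*41665 = (7833/2)*41665 = 326361945/2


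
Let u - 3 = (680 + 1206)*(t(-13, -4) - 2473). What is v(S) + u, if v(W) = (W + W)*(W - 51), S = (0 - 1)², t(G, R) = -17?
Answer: -4696237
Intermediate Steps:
S = 1 (S = (-1)² = 1)
v(W) = 2*W*(-51 + W) (v(W) = (2*W)*(-51 + W) = 2*W*(-51 + W))
u = -4696137 (u = 3 + (680 + 1206)*(-17 - 2473) = 3 + 1886*(-2490) = 3 - 4696140 = -4696137)
v(S) + u = 2*1*(-51 + 1) - 4696137 = 2*1*(-50) - 4696137 = -100 - 4696137 = -4696237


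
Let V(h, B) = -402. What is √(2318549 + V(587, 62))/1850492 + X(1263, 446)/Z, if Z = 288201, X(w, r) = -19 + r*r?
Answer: 66299/96067 + √2318147/1850492 ≈ 0.69096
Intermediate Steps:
X(w, r) = -19 + r²
√(2318549 + V(587, 62))/1850492 + X(1263, 446)/Z = √(2318549 - 402)/1850492 + (-19 + 446²)/288201 = √2318147*(1/1850492) + (-19 + 198916)*(1/288201) = √2318147/1850492 + 198897*(1/288201) = √2318147/1850492 + 66299/96067 = 66299/96067 + √2318147/1850492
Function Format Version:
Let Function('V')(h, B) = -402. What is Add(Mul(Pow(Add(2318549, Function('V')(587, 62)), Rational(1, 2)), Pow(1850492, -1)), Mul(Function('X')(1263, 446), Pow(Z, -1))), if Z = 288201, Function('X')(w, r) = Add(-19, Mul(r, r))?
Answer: Add(Rational(66299, 96067), Mul(Rational(1, 1850492), Pow(2318147, Rational(1, 2)))) ≈ 0.69096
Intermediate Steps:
Function('X')(w, r) = Add(-19, Pow(r, 2))
Add(Mul(Pow(Add(2318549, Function('V')(587, 62)), Rational(1, 2)), Pow(1850492, -1)), Mul(Function('X')(1263, 446), Pow(Z, -1))) = Add(Mul(Pow(Add(2318549, -402), Rational(1, 2)), Pow(1850492, -1)), Mul(Add(-19, Pow(446, 2)), Pow(288201, -1))) = Add(Mul(Pow(2318147, Rational(1, 2)), Rational(1, 1850492)), Mul(Add(-19, 198916), Rational(1, 288201))) = Add(Mul(Rational(1, 1850492), Pow(2318147, Rational(1, 2))), Mul(198897, Rational(1, 288201))) = Add(Mul(Rational(1, 1850492), Pow(2318147, Rational(1, 2))), Rational(66299, 96067)) = Add(Rational(66299, 96067), Mul(Rational(1, 1850492), Pow(2318147, Rational(1, 2))))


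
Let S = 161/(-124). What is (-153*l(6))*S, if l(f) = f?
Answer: 73899/62 ≈ 1191.9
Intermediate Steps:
S = -161/124 (S = 161*(-1/124) = -161/124 ≈ -1.2984)
(-153*l(6))*S = -153*6*(-161/124) = -918*(-161/124) = 73899/62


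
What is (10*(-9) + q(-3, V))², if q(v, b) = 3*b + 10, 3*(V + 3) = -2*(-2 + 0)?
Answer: 7225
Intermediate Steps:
V = -5/3 (V = -3 + (-2*(-2 + 0))/3 = -3 + (-2*(-2))/3 = -3 + (⅓)*4 = -3 + 4/3 = -5/3 ≈ -1.6667)
q(v, b) = 10 + 3*b
(10*(-9) + q(-3, V))² = (10*(-9) + (10 + 3*(-5/3)))² = (-90 + (10 - 5))² = (-90 + 5)² = (-85)² = 7225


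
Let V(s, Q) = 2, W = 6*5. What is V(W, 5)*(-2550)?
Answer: -5100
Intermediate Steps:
W = 30
V(W, 5)*(-2550) = 2*(-2550) = -5100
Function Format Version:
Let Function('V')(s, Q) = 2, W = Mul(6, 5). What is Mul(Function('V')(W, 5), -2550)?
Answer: -5100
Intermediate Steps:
W = 30
Mul(Function('V')(W, 5), -2550) = Mul(2, -2550) = -5100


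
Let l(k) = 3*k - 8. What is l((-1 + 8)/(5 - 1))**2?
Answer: 121/16 ≈ 7.5625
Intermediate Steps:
l(k) = -8 + 3*k
l((-1 + 8)/(5 - 1))**2 = (-8 + 3*((-1 + 8)/(5 - 1)))**2 = (-8 + 3*(7/4))**2 = (-8 + 21/4)**2 = (-11/4)**2 = 121/16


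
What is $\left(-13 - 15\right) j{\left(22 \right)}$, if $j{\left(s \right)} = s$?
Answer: $-616$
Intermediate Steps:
$\left(-13 - 15\right) j{\left(22 \right)} = \left(-13 - 15\right) 22 = \left(-28\right) 22 = -616$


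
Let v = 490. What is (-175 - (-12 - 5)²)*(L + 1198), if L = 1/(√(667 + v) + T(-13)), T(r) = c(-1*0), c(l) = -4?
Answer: -634251808/1141 - 464*√1157/1141 ≈ -5.5589e+5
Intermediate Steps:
T(r) = -4
L = 1/(-4 + √1157) (L = 1/(√(667 + 490) - 4) = 1/(√1157 - 4) = 1/(-4 + √1157) ≈ 0.033317)
(-175 - (-12 - 5)²)*(L + 1198) = (-175 - (-12 - 5)²)*((4/1141 + √1157/1141) + 1198) = (-175 - 1*(-17)²)*(1366922/1141 + √1157/1141) = (-175 - 1*289)*(1366922/1141 + √1157/1141) = (-175 - 289)*(1366922/1141 + √1157/1141) = -464*(1366922/1141 + √1157/1141) = -634251808/1141 - 464*√1157/1141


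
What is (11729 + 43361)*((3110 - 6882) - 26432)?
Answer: -1663938360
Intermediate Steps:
(11729 + 43361)*((3110 - 6882) - 26432) = 55090*(-3772 - 26432) = 55090*(-30204) = -1663938360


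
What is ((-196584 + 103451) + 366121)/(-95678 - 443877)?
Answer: -272988/539555 ≈ -0.50595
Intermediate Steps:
((-196584 + 103451) + 366121)/(-95678 - 443877) = (-93133 + 366121)/(-539555) = 272988*(-1/539555) = -272988/539555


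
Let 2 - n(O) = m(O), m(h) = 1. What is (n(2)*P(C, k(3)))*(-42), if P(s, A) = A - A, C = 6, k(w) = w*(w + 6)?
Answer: 0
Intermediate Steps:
n(O) = 1 (n(O) = 2 - 1*1 = 2 - 1 = 1)
k(w) = w*(6 + w)
P(s, A) = 0
(n(2)*P(C, k(3)))*(-42) = (1*0)*(-42) = 0*(-42) = 0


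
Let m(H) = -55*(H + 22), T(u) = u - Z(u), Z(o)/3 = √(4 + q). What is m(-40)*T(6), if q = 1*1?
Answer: 5940 - 2970*√5 ≈ -701.12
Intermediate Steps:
q = 1
Z(o) = 3*√5 (Z(o) = 3*√(4 + 1) = 3*√5)
T(u) = u - 3*√5
m(H) = -1210 - 55*H (m(H) = -55*(22 + H) = -1210 - 55*H)
m(-40)*T(6) = (-1210 - 55*(-40))*(6 - 3*√5) = (-1210 + 2200)*(6 - 3*√5) = 990*(6 - 3*√5) = 5940 - 2970*√5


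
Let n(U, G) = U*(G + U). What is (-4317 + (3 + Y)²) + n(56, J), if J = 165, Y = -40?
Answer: 9428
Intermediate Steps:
(-4317 + (3 + Y)²) + n(56, J) = (-4317 + (3 - 40)²) + 56*(165 + 56) = (-4317 + (-37)²) + 56*221 = (-4317 + 1369) + 12376 = -2948 + 12376 = 9428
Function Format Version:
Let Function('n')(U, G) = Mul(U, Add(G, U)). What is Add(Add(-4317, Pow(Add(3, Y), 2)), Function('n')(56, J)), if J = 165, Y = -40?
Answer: 9428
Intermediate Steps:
Add(Add(-4317, Pow(Add(3, Y), 2)), Function('n')(56, J)) = Add(Add(-4317, Pow(Add(3, -40), 2)), Mul(56, Add(165, 56))) = Add(Add(-4317, Pow(-37, 2)), Mul(56, 221)) = Add(Add(-4317, 1369), 12376) = Add(-2948, 12376) = 9428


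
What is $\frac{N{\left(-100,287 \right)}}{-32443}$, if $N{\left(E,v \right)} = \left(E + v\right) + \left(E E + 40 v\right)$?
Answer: $- \frac{21667}{32443} \approx -0.66785$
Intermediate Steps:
$N{\left(E,v \right)} = E + E^{2} + 41 v$ ($N{\left(E,v \right)} = \left(E + v\right) + \left(E^{2} + 40 v\right) = E + E^{2} + 41 v$)
$\frac{N{\left(-100,287 \right)}}{-32443} = \frac{-100 + \left(-100\right)^{2} + 41 \cdot 287}{-32443} = \left(-100 + 10000 + 11767\right) \left(- \frac{1}{32443}\right) = 21667 \left(- \frac{1}{32443}\right) = - \frac{21667}{32443}$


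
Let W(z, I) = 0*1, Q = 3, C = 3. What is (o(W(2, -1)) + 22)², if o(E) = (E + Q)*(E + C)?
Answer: 961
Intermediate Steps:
W(z, I) = 0
o(E) = (3 + E)² (o(E) = (E + 3)*(E + 3) = (3 + E)*(3 + E) = (3 + E)²)
(o(W(2, -1)) + 22)² = ((9 + 0² + 6*0) + 22)² = ((9 + 0 + 0) + 22)² = (9 + 22)² = 31² = 961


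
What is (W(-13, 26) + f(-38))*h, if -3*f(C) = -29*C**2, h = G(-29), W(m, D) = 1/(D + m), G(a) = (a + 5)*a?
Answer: 126298712/13 ≈ 9.7153e+6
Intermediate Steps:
G(a) = a*(5 + a) (G(a) = (5 + a)*a = a*(5 + a))
h = 696 (h = -29*(5 - 29) = -29*(-24) = 696)
f(C) = 29*C**2/3 (f(C) = -(-29)*C**2/3 = 29*C**2/3)
(W(-13, 26) + f(-38))*h = (1/(26 - 13) + (29/3)*(-38)**2)*696 = (1/13 + (29/3)*1444)*696 = (1/13 + 41876/3)*696 = (544391/39)*696 = 126298712/13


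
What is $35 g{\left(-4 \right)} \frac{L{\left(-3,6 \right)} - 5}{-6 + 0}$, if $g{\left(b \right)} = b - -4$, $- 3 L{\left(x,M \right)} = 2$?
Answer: $0$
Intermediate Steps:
$L{\left(x,M \right)} = - \frac{2}{3}$ ($L{\left(x,M \right)} = \left(- \frac{1}{3}\right) 2 = - \frac{2}{3}$)
$g{\left(b \right)} = 4 + b$ ($g{\left(b \right)} = b + 4 = 4 + b$)
$35 g{\left(-4 \right)} \frac{L{\left(-3,6 \right)} - 5}{-6 + 0} = 35 \left(4 - 4\right) \frac{- \frac{2}{3} - 5}{-6 + 0} = 35 \cdot 0 \left(- \frac{17}{3 \left(-6\right)}\right) = 0 \left(\left(- \frac{17}{3}\right) \left(- \frac{1}{6}\right)\right) = 0 \cdot \frac{17}{18} = 0$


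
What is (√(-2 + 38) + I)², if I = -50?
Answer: 1936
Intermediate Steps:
(√(-2 + 38) + I)² = (√(-2 + 38) - 50)² = (√36 - 50)² = (6 - 50)² = (-44)² = 1936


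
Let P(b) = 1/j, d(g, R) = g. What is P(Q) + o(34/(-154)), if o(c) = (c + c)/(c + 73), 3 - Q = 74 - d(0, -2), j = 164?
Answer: 7/229764 ≈ 3.0466e-5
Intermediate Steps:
Q = -71 (Q = 3 - (74 - 1*0) = 3 - (74 + 0) = 3 - 1*74 = 3 - 74 = -71)
o(c) = 2*c/(73 + c) (o(c) = (2*c)/(73 + c) = 2*c/(73 + c))
P(b) = 1/164
P(Q) + o(34/(-154)) = 1/164 + 2*(34/(-154))/(73 + 34/(-154)) = 1/164 + 2*(34*(-1/154))/(73 + 34*(-1/154)) = 1/164 + 2*(-17/77)/(73 - 17/77) = 1/164 + 2*(-17/77)/(5604/77) = 1/164 + 2*(-17/77)*(77/5604) = 1/164 - 17/2802 = 7/229764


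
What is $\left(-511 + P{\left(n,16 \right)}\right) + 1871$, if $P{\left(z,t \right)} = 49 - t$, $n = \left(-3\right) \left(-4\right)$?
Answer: $1393$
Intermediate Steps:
$n = 12$
$\left(-511 + P{\left(n,16 \right)}\right) + 1871 = \left(-511 + \left(49 - 16\right)\right) + 1871 = \left(-511 + 33\right) + 1871 = -478 + 1871 = 1393$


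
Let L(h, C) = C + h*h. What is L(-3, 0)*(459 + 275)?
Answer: 6606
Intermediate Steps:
L(h, C) = C + h²
L(-3, 0)*(459 + 275) = (0 + (-3)²)*(459 + 275) = (0 + 9)*734 = 9*734 = 6606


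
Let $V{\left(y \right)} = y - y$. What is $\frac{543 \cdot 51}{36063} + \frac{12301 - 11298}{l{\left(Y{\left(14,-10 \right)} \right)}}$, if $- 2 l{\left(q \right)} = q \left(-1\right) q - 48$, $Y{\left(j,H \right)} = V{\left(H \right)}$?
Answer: $\frac{4092869}{96168} \approx 42.56$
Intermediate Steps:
$V{\left(y \right)} = 0$
$Y{\left(j,H \right)} = 0$
$l{\left(q \right)} = 24 + \frac{q^{2}}{2}$ ($l{\left(q \right)} = - \frac{q \left(-1\right) q - 48}{2} = - \frac{- q q - 48}{2} = - \frac{- q^{2} - 48}{2} = - \frac{-48 - q^{2}}{2} = 24 + \frac{q^{2}}{2}$)
$\frac{543 \cdot 51}{36063} + \frac{12301 - 11298}{l{\left(Y{\left(14,-10 \right)} \right)}} = \frac{543 \cdot 51}{36063} + \frac{12301 - 11298}{24 + \frac{0^{2}}{2}} = 27693 \cdot \frac{1}{36063} + \frac{1003}{24 + \frac{1}{2} \cdot 0} = \frac{3077}{4007} + \frac{1003}{24 + 0} = \frac{3077}{4007} + \frac{1003}{24} = \frac{4092869}{96168}$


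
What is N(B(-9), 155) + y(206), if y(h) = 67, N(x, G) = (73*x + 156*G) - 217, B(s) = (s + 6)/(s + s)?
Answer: 144253/6 ≈ 24042.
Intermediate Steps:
B(s) = (6 + s)/(2*s) (B(s) = (6 + s)/((2*s)) = (6 + s)*(1/(2*s)) = (6 + s)/(2*s))
N(x, G) = -217 + 73*x + 156*G
N(B(-9), 155) + y(206) = (-217 + 73*((1/2)*(6 - 9)/(-9)) + 156*155) + 67 = (-217 + 73*((1/2)*(-1/9)*(-3)) + 24180) + 67 = (-217 + 73*(1/6) + 24180) + 67 = (-217 + 73/6 + 24180) + 67 = 143851/6 + 67 = 144253/6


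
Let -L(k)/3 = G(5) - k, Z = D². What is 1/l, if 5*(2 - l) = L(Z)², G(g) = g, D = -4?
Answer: -5/1079 ≈ -0.0046339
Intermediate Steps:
Z = 16 (Z = (-4)² = 16)
L(k) = -15 + 3*k (L(k) = -3*(5 - k) = -15 + 3*k)
l = -1079/5 (l = 2 - (-15 + 3*16)²/5 = 2 - (-15 + 48)²/5 = 2 - ⅕*33² = 2 - ⅕*1089 = 2 - 1089/5 = -1079/5 ≈ -215.80)
1/l = 1/(-1079/5) = -5/1079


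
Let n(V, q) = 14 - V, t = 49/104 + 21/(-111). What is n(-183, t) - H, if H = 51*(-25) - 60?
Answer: 1532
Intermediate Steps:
t = 1085/3848 (t = 49*(1/104) + 21*(-1/111) = 49/104 - 7/37 = 1085/3848 ≈ 0.28196)
H = -1335 (H = -1275 - 60 = -1335)
n(-183, t) - H = (14 - 1*(-183)) - 1*(-1335) = (14 + 183) + 1335 = 197 + 1335 = 1532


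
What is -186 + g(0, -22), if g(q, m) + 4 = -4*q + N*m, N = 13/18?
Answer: -1853/9 ≈ -205.89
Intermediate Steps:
N = 13/18 (N = 13*(1/18) = 13/18 ≈ 0.72222)
g(q, m) = -4 - 4*q + 13*m/18 (g(q, m) = -4 + (-4*q + 13*m/18) = -4 - 4*q + 13*m/18)
-186 + g(0, -22) = -186 + (-4 - 4*0 + (13/18)*(-22)) = -186 + (-4 + 0 - 143/9) = -186 - 179/9 = -1853/9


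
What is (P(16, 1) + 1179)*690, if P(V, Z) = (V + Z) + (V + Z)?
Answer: 836970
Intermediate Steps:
P(V, Z) = 2*V + 2*Z
(P(16, 1) + 1179)*690 = ((2*16 + 2*1) + 1179)*690 = ((32 + 2) + 1179)*690 = (34 + 1179)*690 = 1213*690 = 836970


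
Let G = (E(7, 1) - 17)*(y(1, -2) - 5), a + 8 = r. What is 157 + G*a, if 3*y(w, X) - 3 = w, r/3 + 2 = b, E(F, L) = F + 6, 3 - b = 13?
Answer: -1465/3 ≈ -488.33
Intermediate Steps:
b = -10 (b = 3 - 1*13 = 3 - 13 = -10)
E(F, L) = 6 + F
r = -36 (r = -6 + 3*(-10) = -6 - 30 = -36)
a = -44 (a = -8 - 36 = -44)
y(w, X) = 1 + w/3
G = 44/3 (G = ((6 + 7) - 17)*((1 + (1/3)*1) - 5) = (13 - 17)*((1 + 1/3) - 5) = -4*(4/3 - 5) = -4*(-11/3) = 44/3 ≈ 14.667)
157 + G*a = 157 + (44/3)*(-44) = 157 - 1936/3 = -1465/3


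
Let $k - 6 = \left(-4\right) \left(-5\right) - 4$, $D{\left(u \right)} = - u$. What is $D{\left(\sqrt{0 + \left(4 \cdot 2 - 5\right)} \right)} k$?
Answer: $- 22 \sqrt{3} \approx -38.105$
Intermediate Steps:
$k = 22$ ($k = 6 - -16 = 6 + \left(20 - 4\right) = 6 + 16 = 22$)
$D{\left(\sqrt{0 + \left(4 \cdot 2 - 5\right)} \right)} k = - \sqrt{0 + \left(4 \cdot 2 - 5\right)} 22 = - \sqrt{0 + \left(8 - 5\right)} 22 = - \sqrt{0 + 3} \cdot 22 = - \sqrt{3} \cdot 22 = - 22 \sqrt{3}$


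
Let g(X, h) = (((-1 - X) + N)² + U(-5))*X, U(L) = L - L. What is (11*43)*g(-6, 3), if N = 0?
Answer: -70950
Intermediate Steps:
U(L) = 0
g(X, h) = X*(-1 - X)² (g(X, h) = (((-1 - X) + 0)² + 0)*X = ((-1 - X)² + 0)*X = (-1 - X)²*X = X*(-1 - X)²)
(11*43)*g(-6, 3) = (11*43)*(-6*(1 - 6)²) = 473*(-6*(-5)²) = 473*(-6*25) = 473*(-150) = -70950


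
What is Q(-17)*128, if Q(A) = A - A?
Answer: 0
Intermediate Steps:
Q(A) = 0
Q(-17)*128 = 0*128 = 0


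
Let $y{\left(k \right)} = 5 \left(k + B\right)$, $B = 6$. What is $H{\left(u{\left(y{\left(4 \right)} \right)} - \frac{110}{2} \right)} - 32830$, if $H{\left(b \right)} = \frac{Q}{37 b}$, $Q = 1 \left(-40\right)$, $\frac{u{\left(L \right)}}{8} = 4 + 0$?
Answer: $- \frac{27938290}{851} \approx -32830.0$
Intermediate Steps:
$y{\left(k \right)} = 30 + 5 k$ ($y{\left(k \right)} = 5 \left(k + 6\right) = 5 \left(6 + k\right) = 30 + 5 k$)
$u{\left(L \right)} = 32$ ($u{\left(L \right)} = 8 \left(4 + 0\right) = 8 \cdot 4 = 32$)
$Q = -40$
$H{\left(b \right)} = - \frac{40}{37 b}$
$H{\left(u{\left(y{\left(4 \right)} \right)} - \frac{110}{2} \right)} - 32830 = - \frac{40}{37 \left(32 - \frac{110}{2}\right)} - 32830 = - \frac{40}{37 \left(32 - 55\right)} - 32830 = - \frac{40}{37 \left(-23\right)} - 32830 = \left(- \frac{40}{37}\right) \left(- \frac{1}{23}\right) - 32830 = \frac{40}{851} - 32830 = - \frac{27938290}{851}$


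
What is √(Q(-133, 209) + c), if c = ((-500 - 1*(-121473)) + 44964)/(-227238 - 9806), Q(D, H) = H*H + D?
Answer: 5*√24469165990267/118522 ≈ 208.68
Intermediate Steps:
Q(D, H) = D + H² (Q(D, H) = H² + D = D + H²)
c = -165937/237044 (c = ((-500 + 121473) + 44964)/(-237044) = (120973 + 44964)*(-1/237044) = 165937*(-1/237044) = -165937/237044 ≈ -0.70003)
√(Q(-133, 209) + c) = √((-133 + 209²) - 165937/237044) = √((-133 + 43681) - 165937/237044) = √(43548 - 165937/237044) = √(10322626175/237044) = 5*√24469165990267/118522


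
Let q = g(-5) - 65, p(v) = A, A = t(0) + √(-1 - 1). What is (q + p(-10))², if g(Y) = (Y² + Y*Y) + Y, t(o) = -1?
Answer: (21 - I*√2)² ≈ 439.0 - 59.397*I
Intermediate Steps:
A = -1 + I*√2 (A = -1 + √(-1 - 1) = -1 + √(-2) = -1 + I*√2 ≈ -1.0 + 1.4142*I)
p(v) = -1 + I*√2
g(Y) = Y + 2*Y² (g(Y) = (Y² + Y²) + Y = 2*Y² + Y = Y + 2*Y²)
q = -20 (q = -5*(1 + 2*(-5)) - 65 = -5*(1 - 10) - 65 = -5*(-9) - 65 = 45 - 65 = -20)
(q + p(-10))² = (-20 + (-1 + I*√2))² = (-21 + I*√2)²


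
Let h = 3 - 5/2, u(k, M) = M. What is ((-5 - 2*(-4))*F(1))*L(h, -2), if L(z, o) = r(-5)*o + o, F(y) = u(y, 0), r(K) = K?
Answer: 0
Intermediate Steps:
F(y) = 0
h = ½ (h = 3 + (½)*(-5) = 3 - 5/2 = ½ ≈ 0.50000)
L(z, o) = -4*o (L(z, o) = -5*o + o = -4*o)
((-5 - 2*(-4))*F(1))*L(h, -2) = ((-5 - 2*(-4))*0)*(-4*(-2)) = ((-5 + 8)*0)*8 = (3*0)*8 = 0*8 = 0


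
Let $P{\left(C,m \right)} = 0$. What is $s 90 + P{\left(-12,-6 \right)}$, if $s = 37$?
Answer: $3330$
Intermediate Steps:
$s 90 + P{\left(-12,-6 \right)} = 37 \cdot 90 + 0 = 3330 + 0 = 3330$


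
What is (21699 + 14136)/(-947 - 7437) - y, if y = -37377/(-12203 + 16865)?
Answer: 8128111/2171456 ≈ 3.7432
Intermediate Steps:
y = -4153/518 (y = -37377/4662 = -37377*1/4662 = -4153/518 ≈ -8.0174)
(21699 + 14136)/(-947 - 7437) - y = (21699 + 14136)/(-947 - 7437) - 1*(-4153/518) = 35835/(-8384) + 4153/518 = 35835*(-1/8384) + 4153/518 = -35835/8384 + 4153/518 = 8128111/2171456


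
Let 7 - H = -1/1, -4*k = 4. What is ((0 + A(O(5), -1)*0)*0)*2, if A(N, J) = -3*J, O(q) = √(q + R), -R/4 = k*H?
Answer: 0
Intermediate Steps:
k = -1 (k = -¼*4 = -1)
H = 8 (H = 7 - (-1)/1 = 7 - (-1) = 7 - 1*(-1) = 7 + 1 = 8)
R = 32 (R = -(-4)*8 = -4*(-8) = 32)
O(q) = √(32 + q) (O(q) = √(q + 32) = √(32 + q))
((0 + A(O(5), -1)*0)*0)*2 = ((0 - 3*(-1)*0)*0)*2 = ((0 + 3*0)*0)*2 = ((0 + 0)*0)*2 = (0*0)*2 = 0*2 = 0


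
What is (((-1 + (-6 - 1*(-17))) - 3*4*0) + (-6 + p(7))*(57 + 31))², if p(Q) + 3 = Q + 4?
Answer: 34596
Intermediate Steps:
p(Q) = 1 + Q (p(Q) = -3 + (Q + 4) = -3 + (4 + Q) = 1 + Q)
(((-1 + (-6 - 1*(-17))) - 3*4*0) + (-6 + p(7))*(57 + 31))² = (((-1 + (-6 - 1*(-17))) - 3*4*0) + (-6 + (1 + 7))*(57 + 31))² = (((-1 + (-6 + 17)) - 12*0) + (-6 + 8)*88)² = (((-1 + 11) + 0) + 2*88)² = ((10 + 0) + 176)² = (10 + 176)² = 186² = 34596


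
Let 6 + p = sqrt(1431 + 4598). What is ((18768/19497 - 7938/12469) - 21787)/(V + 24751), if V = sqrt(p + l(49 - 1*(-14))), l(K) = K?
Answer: -1765505590395/(81036031*(24751 + sqrt(57 + sqrt(6029)))) ≈ -0.87982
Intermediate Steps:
p = -6 + sqrt(6029) (p = -6 + sqrt(1431 + 4598) = -6 + sqrt(6029) ≈ 71.647)
V = sqrt(57 + sqrt(6029)) (V = sqrt((-6 + sqrt(6029)) + (49 - 1*(-14))) = sqrt((-6 + sqrt(6029)) + (49 + 14)) = sqrt((-6 + sqrt(6029)) + 63) = sqrt(57 + sqrt(6029)) ≈ 11.604)
((18768/19497 - 7938/12469) - 21787)/(V + 24751) = ((18768/19497 - 7938/12469) - 21787)/(sqrt(57 + sqrt(6029)) + 24751) = ((18768*(1/19497) - 7938*1/12469) - 21787)/(24751 + sqrt(57 + sqrt(6029))) = ((6256/6499 - 7938/12469) - 21787)/(24751 + sqrt(57 + sqrt(6029))) = (26417002/81036031 - 21787)/(24751 + sqrt(57 + sqrt(6029))) = -1765505590395/(81036031*(24751 + sqrt(57 + sqrt(6029))))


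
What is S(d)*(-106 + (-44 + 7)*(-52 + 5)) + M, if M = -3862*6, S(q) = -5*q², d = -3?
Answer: -96657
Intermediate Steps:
M = -23172
S(d)*(-106 + (-44 + 7)*(-52 + 5)) + M = (-5*(-3)²)*(-106 + (-44 + 7)*(-52 + 5)) - 23172 = (-5*9)*(-106 - 37*(-47)) - 23172 = -45*(-106 + 1739) - 23172 = -45*1633 - 23172 = -73485 - 23172 = -96657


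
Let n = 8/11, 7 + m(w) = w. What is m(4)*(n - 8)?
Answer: 240/11 ≈ 21.818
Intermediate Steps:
m(w) = -7 + w
n = 8/11 (n = 8*(1/11) = 8/11 ≈ 0.72727)
m(4)*(n - 8) = (-7 + 4)*(8/11 - 8) = -3*(-80/11) = 240/11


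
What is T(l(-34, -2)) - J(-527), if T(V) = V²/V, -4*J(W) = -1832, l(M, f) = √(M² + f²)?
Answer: -458 + 2*√290 ≈ -423.94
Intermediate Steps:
J(W) = 458 (J(W) = -¼*(-1832) = 458)
T(V) = V
T(l(-34, -2)) - J(-527) = √((-34)² + (-2)²) - 1*458 = √(1156 + 4) - 458 = √1160 - 458 = 2*√290 - 458 = -458 + 2*√290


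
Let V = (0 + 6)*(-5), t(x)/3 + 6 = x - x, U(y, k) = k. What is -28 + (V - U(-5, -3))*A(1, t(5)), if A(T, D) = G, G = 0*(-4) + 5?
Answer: -163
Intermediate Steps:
G = 5 (G = 0 + 5 = 5)
t(x) = -18 (t(x) = -18 + 3*(x - x) = -18 + 3*0 = -18 + 0 = -18)
V = -30 (V = 6*(-5) = -30)
A(T, D) = 5
-28 + (V - U(-5, -3))*A(1, t(5)) = -28 + (-30 - 1*(-3))*5 = -28 + (-30 + 3)*5 = -28 - 27*5 = -28 - 135 = -163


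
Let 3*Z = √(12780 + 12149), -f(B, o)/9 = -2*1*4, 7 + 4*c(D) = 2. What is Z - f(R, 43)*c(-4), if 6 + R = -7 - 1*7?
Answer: 90 + √24929/3 ≈ 142.63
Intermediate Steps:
R = -20 (R = -6 + (-7 - 1*7) = -6 + (-7 - 7) = -6 - 14 = -20)
c(D) = -5/4 (c(D) = -7/4 + (¼)*2 = -7/4 + ½ = -5/4)
f(B, o) = 72 (f(B, o) = -9*(-2*1)*4 = -(-18)*4 = -9*(-8) = 72)
Z = √24929/3 (Z = √(12780 + 12149)/3 = √24929/3 ≈ 52.630)
Z - f(R, 43)*c(-4) = √24929/3 - 72*(-5)/4 = √24929/3 - 1*(-90) = √24929/3 + 90 = 90 + √24929/3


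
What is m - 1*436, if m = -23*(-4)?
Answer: -344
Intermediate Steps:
m = 92
m - 1*436 = 92 - 1*436 = 92 - 436 = -344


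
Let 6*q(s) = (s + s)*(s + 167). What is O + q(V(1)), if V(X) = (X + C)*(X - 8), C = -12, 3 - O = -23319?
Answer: 88754/3 ≈ 29585.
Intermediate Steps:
O = 23322 (O = 3 - 1*(-23319) = 3 + 23319 = 23322)
V(X) = (-12 + X)*(-8 + X) (V(X) = (X - 12)*(X - 8) = (-12 + X)*(-8 + X))
q(s) = s*(167 + s)/3 (q(s) = ((s + s)*(s + 167))/6 = ((2*s)*(167 + s))/6 = (2*s*(167 + s))/6 = s*(167 + s)/3)
O + q(V(1)) = 23322 + (96 + 1² - 20*1)*(167 + (96 + 1² - 20*1))/3 = 23322 + (96 + 1 - 20)*(167 + (96 + 1 - 20))/3 = 23322 + (⅓)*77*(167 + 77) = 23322 + (⅓)*77*244 = 23322 + 18788/3 = 88754/3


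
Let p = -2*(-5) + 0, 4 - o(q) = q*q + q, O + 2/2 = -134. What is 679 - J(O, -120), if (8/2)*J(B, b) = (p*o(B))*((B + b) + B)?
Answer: -17633171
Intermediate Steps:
O = -135 (O = -1 - 134 = -135)
o(q) = 4 - q - q² (o(q) = 4 - (q*q + q) = 4 - (q² + q) = 4 - (q + q²) = 4 + (-q - q²) = 4 - q - q²)
p = 10 (p = 10 + 0 = 10)
J(B, b) = (b + 2*B)*(40 - 10*B - 10*B²)/4 (J(B, b) = ((10*(4 - B - B²))*((B + b) + B))/4 = ((40 - 10*B - 10*B²)*(b + 2*B))/4 = ((b + 2*B)*(40 - 10*B - 10*B²))/4 = (b + 2*B)*(40 - 10*B - 10*B²)/4)
679 - J(O, -120) = 679 - (-5)*(-120 + 2*(-135))*(-4 - 135 + (-135)²)/2 = 679 - (-5)*(-120 - 270)*(-4 - 135 + 18225)/2 = 679 - (-5)*(-390)*18086/2 = 679 - 1*17633850 = 679 - 17633850 = -17633171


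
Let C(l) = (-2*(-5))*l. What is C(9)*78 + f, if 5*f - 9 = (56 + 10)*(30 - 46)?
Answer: 34053/5 ≈ 6810.6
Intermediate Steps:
C(l) = 10*l
f = -1047/5 (f = 9/5 + ((56 + 10)*(30 - 46))/5 = 9/5 + (66*(-16))/5 = 9/5 + (⅕)*(-1056) = 9/5 - 1056/5 = -1047/5 ≈ -209.40)
C(9)*78 + f = (10*9)*78 - 1047/5 = 90*78 - 1047/5 = 7020 - 1047/5 = 34053/5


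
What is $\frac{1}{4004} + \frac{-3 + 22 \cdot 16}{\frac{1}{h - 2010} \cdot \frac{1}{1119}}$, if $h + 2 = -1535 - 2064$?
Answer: $- \frac{8773842841763}{4004} \approx -2.1913 \cdot 10^{9}$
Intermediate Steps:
$h = -3601$ ($h = -2 - 3599 = -3601$)
$\frac{1}{4004} + \frac{-3 + 22 \cdot 16}{\frac{1}{h - 2010} \cdot \frac{1}{1119}} = \frac{1}{4004} + \frac{-3 + 22 \cdot 16}{\frac{1}{-3601 - 2010} \cdot \frac{1}{1119}} = \frac{1}{4004} + \frac{-3 + 352}{\frac{1}{-5611} \cdot \frac{1}{1119}} = \frac{1}{4004} + \frac{349}{\left(- \frac{1}{5611}\right) \frac{1}{1119}} = \frac{1}{4004} + \frac{349}{- \frac{1}{6278709}} = \frac{1}{4004} + 349 \left(-6278709\right) = \frac{1}{4004} - 2191269441 = - \frac{8773842841763}{4004}$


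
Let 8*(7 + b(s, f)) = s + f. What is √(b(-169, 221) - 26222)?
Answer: I*√104890/2 ≈ 161.93*I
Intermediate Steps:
b(s, f) = -7 + f/8 + s/8 (b(s, f) = -7 + (s + f)/8 = -7 + (f + s)/8 = -7 + (f/8 + s/8) = -7 + f/8 + s/8)
√(b(-169, 221) - 26222) = √((-7 + (⅛)*221 + (⅛)*(-169)) - 26222) = √((-7 + 221/8 - 169/8) - 26222) = √(-½ - 26222) = √(-52445/2) = I*√104890/2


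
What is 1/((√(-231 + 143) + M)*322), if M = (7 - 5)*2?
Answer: 1/8372 - I*√22/16744 ≈ 0.00011945 - 0.00028013*I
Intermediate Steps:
M = 4 (M = 2*2 = 4)
1/((√(-231 + 143) + M)*322) = 1/((√(-231 + 143) + 4)*322) = 1/((√(-88) + 4)*322) = 1/((2*I*√22 + 4)*322) = 1/((4 + 2*I*√22)*322) = 1/(1288 + 644*I*√22)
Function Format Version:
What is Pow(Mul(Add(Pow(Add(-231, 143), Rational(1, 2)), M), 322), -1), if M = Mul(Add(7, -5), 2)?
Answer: Add(Rational(1, 8372), Mul(Rational(-1, 16744), I, Pow(22, Rational(1, 2)))) ≈ Add(0.00011945, Mul(-0.00028013, I))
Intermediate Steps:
M = 4 (M = Mul(2, 2) = 4)
Pow(Mul(Add(Pow(Add(-231, 143), Rational(1, 2)), M), 322), -1) = Pow(Mul(Add(Pow(Add(-231, 143), Rational(1, 2)), 4), 322), -1) = Pow(Mul(Add(Pow(-88, Rational(1, 2)), 4), 322), -1) = Pow(Mul(Add(Mul(2, I, Pow(22, Rational(1, 2))), 4), 322), -1) = Pow(Mul(Add(4, Mul(2, I, Pow(22, Rational(1, 2)))), 322), -1) = Pow(Add(1288, Mul(644, I, Pow(22, Rational(1, 2)))), -1)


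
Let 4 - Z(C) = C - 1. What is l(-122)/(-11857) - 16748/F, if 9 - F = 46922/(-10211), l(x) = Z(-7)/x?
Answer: -123690367641430/100406036417 ≈ -1231.9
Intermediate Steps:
Z(C) = 5 - C (Z(C) = 4 - (C - 1) = 4 - (-1 + C) = 4 + (1 - C) = 5 - C)
l(x) = 12/x (l(x) = (5 - 1*(-7))/x = (5 + 7)/x = 12/x)
F = 138821/10211 (F = 9 - 46922/(-10211) = 9 - 46922*(-1)/10211 = 9 - 1*(-46922/10211) = 9 + 46922/10211 = 138821/10211 ≈ 13.595)
l(-122)/(-11857) - 16748/F = (12/(-122))/(-11857) - 16748/138821/10211 = (12*(-1/122))*(-1/11857) - 16748*10211/138821 = -6/61*(-1/11857) - 171013828/138821 = 6/723277 - 171013828/138821 = -123690367641430/100406036417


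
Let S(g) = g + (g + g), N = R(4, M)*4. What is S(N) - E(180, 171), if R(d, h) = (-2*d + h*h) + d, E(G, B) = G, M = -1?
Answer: -216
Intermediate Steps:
R(d, h) = h² - d (R(d, h) = (-2*d + h²) + d = (h² - 2*d) + d = h² - d)
N = -12 (N = ((-1)² - 1*4)*4 = (1 - 4)*4 = -3*4 = -12)
S(g) = 3*g (S(g) = g + 2*g = 3*g)
S(N) - E(180, 171) = 3*(-12) - 1*180 = -36 - 180 = -216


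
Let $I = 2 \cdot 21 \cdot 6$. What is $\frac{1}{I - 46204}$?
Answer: $- \frac{1}{45952} \approx -2.1762 \cdot 10^{-5}$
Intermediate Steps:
$I = 252$ ($I = 42 \cdot 6 = 252$)
$\frac{1}{I - 46204} = \frac{1}{252 - 46204} = \frac{1}{-45952} = - \frac{1}{45952}$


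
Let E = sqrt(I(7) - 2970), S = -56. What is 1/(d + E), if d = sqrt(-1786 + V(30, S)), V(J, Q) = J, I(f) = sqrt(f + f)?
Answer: -I/(sqrt(2970 - sqrt(14)) + 2*sqrt(439)) ≈ -0.010377*I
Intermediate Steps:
I(f) = sqrt(2)*sqrt(f) (I(f) = sqrt(2*f) = sqrt(2)*sqrt(f))
E = sqrt(-2970 + sqrt(14)) (E = sqrt(sqrt(2)*sqrt(7) - 2970) = sqrt(sqrt(14) - 2970) = sqrt(-2970 + sqrt(14)) ≈ 54.463*I)
d = 2*I*sqrt(439) (d = sqrt(-1786 + 30) = sqrt(-1756) = 2*I*sqrt(439) ≈ 41.905*I)
1/(d + E) = 1/(2*I*sqrt(439) + sqrt(-2970 + sqrt(14))) = 1/(sqrt(-2970 + sqrt(14)) + 2*I*sqrt(439))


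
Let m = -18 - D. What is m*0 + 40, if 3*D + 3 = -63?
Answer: 40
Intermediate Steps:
D = -22 (D = -1 + (⅓)*(-63) = -1 - 21 = -22)
m = 4 (m = -18 - 1*(-22) = -18 + 22 = 4)
m*0 + 40 = 4*0 + 40 = 0 + 40 = 40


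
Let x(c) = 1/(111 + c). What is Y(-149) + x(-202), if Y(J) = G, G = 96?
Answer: 8735/91 ≈ 95.989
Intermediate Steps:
Y(J) = 96
Y(-149) + x(-202) = 96 + 1/(111 - 202) = 96 + 1/(-91) = 96 - 1/91 = 8735/91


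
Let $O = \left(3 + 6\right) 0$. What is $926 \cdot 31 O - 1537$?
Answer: $-1537$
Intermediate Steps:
$O = 0$ ($O = 9 \cdot 0 = 0$)
$926 \cdot 31 O - 1537 = 926 \cdot 31 \cdot 0 - 1537 = 926 \cdot 0 - 1537 = 0 - 1537 = -1537$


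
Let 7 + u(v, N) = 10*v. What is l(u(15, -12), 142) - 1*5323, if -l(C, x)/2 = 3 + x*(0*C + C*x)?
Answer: -5772233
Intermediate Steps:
u(v, N) = -7 + 10*v
l(C, x) = -6 - 2*C*x² (l(C, x) = -2*(3 + x*(0*C + C*x)) = -2*(3 + x*(0 + C*x)) = -2*(3 + x*(C*x)) = -2*(3 + C*x²) = -6 - 2*C*x²)
l(u(15, -12), 142) - 1*5323 = (-6 - 2*(-7 + 10*15)*142²) - 1*5323 = (-6 - 2*(-7 + 150)*20164) - 5323 = (-6 - 2*143*20164) - 5323 = (-6 - 5766904) - 5323 = -5766910 - 5323 = -5772233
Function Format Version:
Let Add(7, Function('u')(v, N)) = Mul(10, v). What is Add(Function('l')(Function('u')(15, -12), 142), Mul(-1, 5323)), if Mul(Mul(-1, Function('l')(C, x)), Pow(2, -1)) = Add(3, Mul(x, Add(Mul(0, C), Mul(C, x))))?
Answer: -5772233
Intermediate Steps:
Function('u')(v, N) = Add(-7, Mul(10, v))
Function('l')(C, x) = Add(-6, Mul(-2, C, Pow(x, 2))) (Function('l')(C, x) = Mul(-2, Add(3, Mul(x, Add(Mul(0, C), Mul(C, x))))) = Mul(-2, Add(3, Mul(x, Add(0, Mul(C, x))))) = Mul(-2, Add(3, Mul(x, Mul(C, x)))) = Mul(-2, Add(3, Mul(C, Pow(x, 2)))) = Add(-6, Mul(-2, C, Pow(x, 2))))
Add(Function('l')(Function('u')(15, -12), 142), Mul(-1, 5323)) = Add(Add(-6, Mul(-2, Add(-7, Mul(10, 15)), Pow(142, 2))), Mul(-1, 5323)) = Add(Add(-6, Mul(-2, Add(-7, 150), 20164)), -5323) = Add(Add(-6, Mul(-2, 143, 20164)), -5323) = Add(Add(-6, -5766904), -5323) = Add(-5766910, -5323) = -5772233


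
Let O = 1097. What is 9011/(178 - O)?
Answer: -9011/919 ≈ -9.8052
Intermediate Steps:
9011/(178 - O) = 9011/(178 - 1*1097) = 9011/(178 - 1097) = 9011/(-919) = 9011*(-1/919) = -9011/919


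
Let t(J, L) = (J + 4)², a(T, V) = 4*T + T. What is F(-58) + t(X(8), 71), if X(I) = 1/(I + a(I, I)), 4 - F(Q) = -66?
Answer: 198529/2304 ≈ 86.167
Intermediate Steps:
F(Q) = 70 (F(Q) = 4 - 1*(-66) = 4 + 66 = 70)
a(T, V) = 5*T
X(I) = 1/(6*I) (X(I) = 1/(I + 5*I) = 1/(6*I))
t(J, L) = (4 + J)²
F(-58) + t(X(8), 71) = 70 + (4 + (⅙)/8)² = 70 + (4 + (⅙)*(⅛))² = 70 + (4 + 1/48)² = 70 + (193/48)² = 70 + 37249/2304 = 198529/2304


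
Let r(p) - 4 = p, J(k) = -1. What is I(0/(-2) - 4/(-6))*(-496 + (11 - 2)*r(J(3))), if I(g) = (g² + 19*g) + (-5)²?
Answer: -160867/9 ≈ -17874.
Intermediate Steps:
r(p) = 4 + p
I(g) = 25 + g² + 19*g (I(g) = (g² + 19*g) + 25 = 25 + g² + 19*g)
I(0/(-2) - 4/(-6))*(-496 + (11 - 2)*r(J(3))) = (25 + (0/(-2) - 4/(-6))² + 19*(0/(-2) - 4/(-6)))*(-496 + (11 - 2)*(4 - 1)) = (25 + (0*(-½) - 4*(-⅙))² + 19*(0*(-½) - 4*(-⅙)))*(-496 + 9*3) = (25 + (0 + ⅔)² + 19*(0 + ⅔))*(-496 + 27) = (25 + (⅔)² + 19*(⅔))*(-469) = (25 + 4/9 + 38/3)*(-469) = (343/9)*(-469) = -160867/9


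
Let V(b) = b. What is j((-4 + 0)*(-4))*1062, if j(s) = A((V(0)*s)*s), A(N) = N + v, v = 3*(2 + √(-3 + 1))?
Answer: 6372 + 3186*I*√2 ≈ 6372.0 + 4505.7*I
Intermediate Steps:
v = 6 + 3*I*√2 (v = 3*(2 + √(-2)) = 3*(2 + I*√2) = 6 + 3*I*√2 ≈ 6.0 + 4.2426*I)
A(N) = 6 + N + 3*I*√2 (A(N) = N + (6 + 3*I*√2) = 6 + N + 3*I*√2)
j(s) = 6 + 3*I*√2 (j(s) = 6 + (0*s)*s + 3*I*√2 = 6 + 0*s + 3*I*√2 = 6 + 0 + 3*I*√2 = 6 + 3*I*√2)
j((-4 + 0)*(-4))*1062 = (6 + 3*I*√2)*1062 = 6372 + 3186*I*√2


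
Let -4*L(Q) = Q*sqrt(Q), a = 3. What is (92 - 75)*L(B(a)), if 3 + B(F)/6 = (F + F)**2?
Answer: -5049*sqrt(22)/2 ≈ -11841.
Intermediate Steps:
B(F) = -18 + 24*F**2 (B(F) = -18 + 6*(F + F)**2 = -18 + 6*(2*F)**2 = -18 + 6*(4*F**2) = -18 + 24*F**2)
L(Q) = -Q**(3/2)/4 (L(Q) = -Q*sqrt(Q)/4 = -Q**(3/2)/4)
(92 - 75)*L(B(a)) = (92 - 75)*(-(-18 + 24*3**2)**(3/2)/4) = 17*(-(-18 + 24*9)**(3/2)/4) = 17*(-(-18 + 216)**(3/2)/4) = 17*(-297*sqrt(22)/2) = -5049*sqrt(22)/2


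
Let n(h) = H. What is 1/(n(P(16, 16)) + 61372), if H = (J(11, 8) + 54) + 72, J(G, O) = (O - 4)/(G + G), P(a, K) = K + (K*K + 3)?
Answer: 11/676480 ≈ 1.6261e-5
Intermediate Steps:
P(a, K) = 3 + K + K² (P(a, K) = K + (K² + 3) = K + (3 + K²) = 3 + K + K²)
J(G, O) = (-4 + O)/(2*G) (J(G, O) = (-4 + O)/((2*G)) = (-4 + O)*(1/(2*G)) = (-4 + O)/(2*G))
H = 1388/11 (H = ((½)*(-4 + 8)/11 + 54) + 72 = ((½)*(1/11)*4 + 54) + 72 = (2/11 + 54) + 72 = 596/11 + 72 = 1388/11 ≈ 126.18)
n(h) = 1388/11
1/(n(P(16, 16)) + 61372) = 1/(1388/11 + 61372) = 1/(676480/11) = 11/676480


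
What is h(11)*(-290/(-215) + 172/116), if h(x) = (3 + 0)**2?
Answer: 31779/1247 ≈ 25.484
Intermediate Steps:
h(x) = 9 (h(x) = 3**2 = 9)
h(11)*(-290/(-215) + 172/116) = 9*(-290/(-215) + 172/116) = 9*(-290*(-1/215) + 172*(1/116)) = 9*(58/43 + 43/29) = 9*(3531/1247) = 31779/1247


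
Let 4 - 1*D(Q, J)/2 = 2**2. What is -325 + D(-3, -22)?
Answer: -325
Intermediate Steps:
D(Q, J) = 0 (D(Q, J) = 8 - 2*2**2 = 8 - 2*4 = 8 - 8 = 0)
-325 + D(-3, -22) = -325 + 0 = -325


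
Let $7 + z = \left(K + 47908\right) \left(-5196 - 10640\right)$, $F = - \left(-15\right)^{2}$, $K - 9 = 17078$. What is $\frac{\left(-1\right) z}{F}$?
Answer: $- \frac{1029260827}{225} \approx -4.5745 \cdot 10^{6}$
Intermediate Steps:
$K = 17087$ ($K = 9 + 17078 = 17087$)
$F = -225$ ($F = \left(-1\right) 225 = -225$)
$z = -1029260827$ ($z = -7 + \left(17087 + 47908\right) \left(-5196 - 10640\right) = -7 + 64995 \left(-15836\right) = -7 - 1029260820 = -1029260827$)
$\frac{\left(-1\right) z}{F} = \frac{\left(-1\right) \left(-1029260827\right)}{-225} = 1029260827 \left(- \frac{1}{225}\right) = - \frac{1029260827}{225}$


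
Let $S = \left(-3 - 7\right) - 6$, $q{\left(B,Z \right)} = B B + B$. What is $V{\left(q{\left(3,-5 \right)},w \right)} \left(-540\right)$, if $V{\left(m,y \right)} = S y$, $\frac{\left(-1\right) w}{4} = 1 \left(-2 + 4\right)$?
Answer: $-69120$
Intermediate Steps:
$q{\left(B,Z \right)} = B + B^{2}$ ($q{\left(B,Z \right)} = B^{2} + B = B + B^{2}$)
$w = -8$ ($w = - 4 \cdot 1 \left(-2 + 4\right) = - 4 \cdot 1 \cdot 2 = \left(-4\right) 2 = -8$)
$S = -16$ ($S = -10 - 6 = -16$)
$V{\left(m,y \right)} = - 16 y$
$V{\left(q{\left(3,-5 \right)},w \right)} \left(-540\right) = \left(-16\right) \left(-8\right) \left(-540\right) = 128 \left(-540\right) = -69120$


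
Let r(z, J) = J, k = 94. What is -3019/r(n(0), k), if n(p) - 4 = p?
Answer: -3019/94 ≈ -32.117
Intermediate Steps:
n(p) = 4 + p
-3019/r(n(0), k) = -3019/94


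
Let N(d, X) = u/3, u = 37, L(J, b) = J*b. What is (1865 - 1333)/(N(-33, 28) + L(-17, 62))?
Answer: -1596/3125 ≈ -0.51072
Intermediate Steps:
N(d, X) = 37/3
(1865 - 1333)/(N(-33, 28) + L(-17, 62)) = (1865 - 1333)/(37/3 - 17*62) = 532/(37/3 - 1054) = 532/(-3125/3) = 532*(-3/3125) = -1596/3125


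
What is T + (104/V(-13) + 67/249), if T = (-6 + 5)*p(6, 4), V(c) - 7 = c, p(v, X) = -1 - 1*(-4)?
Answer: -4996/249 ≈ -20.064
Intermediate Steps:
p(v, X) = 3 (p(v, X) = -1 + 4 = 3)
V(c) = 7 + c
T = -3 (T = (-6 + 5)*3 = -1*3 = -3)
T + (104/V(-13) + 67/249) = -3 + (104/(7 - 13) + 67/249) = -3 + (104/(-6) + 67*(1/249)) = -3 + (104*(-1/6) + 67/249) = -3 + (-52/3 + 67/249) = -3 - 4249/249 = -4996/249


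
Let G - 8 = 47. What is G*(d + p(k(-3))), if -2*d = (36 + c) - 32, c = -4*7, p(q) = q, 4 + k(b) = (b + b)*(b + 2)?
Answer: 770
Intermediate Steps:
k(b) = -4 + 2*b*(2 + b) (k(b) = -4 + (b + b)*(b + 2) = -4 + (2*b)*(2 + b) = -4 + 2*b*(2 + b))
c = -28
G = 55 (G = 8 + 47 = 55)
d = 12 (d = -((36 - 28) - 32)/2 = -(8 - 32)/2 = -½*(-24) = 12)
G*(d + p(k(-3))) = 55*(12 + (-4 + 2*(-3)² + 4*(-3))) = 55*(12 + (-4 + 2*9 - 12)) = 55*(12 + (-4 + 18 - 12)) = 55*(12 + 2) = 55*14 = 770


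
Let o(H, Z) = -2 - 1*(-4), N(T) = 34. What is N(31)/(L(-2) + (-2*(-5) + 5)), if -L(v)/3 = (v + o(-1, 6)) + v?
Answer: 34/21 ≈ 1.6190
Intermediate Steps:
o(H, Z) = 2 (o(H, Z) = -2 + 4 = 2)
L(v) = -6 - 6*v (L(v) = -3*((v + 2) + v) = -3*((2 + v) + v) = -3*(2 + 2*v) = -6 - 6*v)
N(31)/(L(-2) + (-2*(-5) + 5)) = 34/((-6 - 6*(-2)) + (-2*(-5) + 5)) = 34/((-6 + 12) + (10 + 5)) = 34/(6 + 15) = 34/21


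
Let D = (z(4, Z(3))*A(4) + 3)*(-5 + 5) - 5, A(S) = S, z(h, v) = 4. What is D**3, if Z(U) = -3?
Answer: -125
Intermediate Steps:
D = -5 (D = (4*4 + 3)*(-5 + 5) - 5 = (16 + 3)*0 - 5 = 19*0 - 5 = 0 - 5 = -5)
D**3 = (-5)**3 = -125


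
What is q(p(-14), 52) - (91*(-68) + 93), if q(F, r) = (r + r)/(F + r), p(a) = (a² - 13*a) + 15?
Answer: 2712379/445 ≈ 6095.2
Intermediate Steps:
p(a) = 15 + a² - 13*a
q(F, r) = 2*r/(F + r) (q(F, r) = (2*r)/(F + r) = 2*r/(F + r))
q(p(-14), 52) - (91*(-68) + 93) = 2*52/((15 + (-14)² - 13*(-14)) + 52) - (91*(-68) + 93) = 2*52/((15 + 196 + 182) + 52) - (-6188 + 93) = 2*52/(393 + 52) - 1*(-6095) = 2*52/445 + 6095 = 2*52*(1/445) + 6095 = 104/445 + 6095 = 2712379/445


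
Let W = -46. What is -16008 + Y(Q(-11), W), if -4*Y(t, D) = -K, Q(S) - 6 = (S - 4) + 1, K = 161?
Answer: -63871/4 ≈ -15968.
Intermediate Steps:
Q(S) = 3 + S (Q(S) = 6 + ((S - 4) + 1) = 6 + ((-4 + S) + 1) = 6 + (-3 + S) = 3 + S)
Y(t, D) = 161/4 (Y(t, D) = -(-1)*161/4 = -¼*(-161) = 161/4)
-16008 + Y(Q(-11), W) = -16008 + 161/4 = -63871/4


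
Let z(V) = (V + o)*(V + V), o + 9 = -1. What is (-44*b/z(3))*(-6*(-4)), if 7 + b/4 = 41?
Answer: 23936/7 ≈ 3419.4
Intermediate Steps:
o = -10 (o = -9 - 1 = -10)
b = 136 (b = -28 + 4*41 = -28 + 164 = 136)
z(V) = 2*V*(-10 + V) (z(V) = (V - 10)*(V + V) = (-10 + V)*(2*V) = 2*V*(-10 + V))
(-44*b/z(3))*(-6*(-4)) = (-5984/(2*3*(-10 + 3)))*(-6*(-4)) = (-5984/(2*3*(-7)))*(-2*(-12)) = -5984/(-42)*24 = -5984*(-1)/42*24 = -44*(-68/21)*24 = (2992/21)*24 = 23936/7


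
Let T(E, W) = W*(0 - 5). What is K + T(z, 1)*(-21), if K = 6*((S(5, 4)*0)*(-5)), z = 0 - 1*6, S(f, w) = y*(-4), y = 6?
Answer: 105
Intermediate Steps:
S(f, w) = -24 (S(f, w) = 6*(-4) = -24)
z = -6 (z = 0 - 6 = -6)
T(E, W) = -5*W (T(E, W) = W*(-5) = -5*W)
K = 0 (K = 6*(-24*0*(-5)) = 6*(0*(-5)) = 6*0 = 0)
K + T(z, 1)*(-21) = 0 - 5*1*(-21) = 0 - 5*(-21) = 0 + 105 = 105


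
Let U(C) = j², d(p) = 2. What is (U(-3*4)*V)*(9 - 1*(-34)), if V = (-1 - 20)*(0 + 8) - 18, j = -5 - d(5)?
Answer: -391902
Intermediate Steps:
j = -7 (j = -5 - 1*2 = -5 - 2 = -7)
V = -186 (V = -21*8 - 18 = -168 - 18 = -186)
U(C) = 49 (U(C) = (-7)² = 49)
(U(-3*4)*V)*(9 - 1*(-34)) = (49*(-186))*(9 - 1*(-34)) = -9114*(9 + 34) = -9114*43 = -391902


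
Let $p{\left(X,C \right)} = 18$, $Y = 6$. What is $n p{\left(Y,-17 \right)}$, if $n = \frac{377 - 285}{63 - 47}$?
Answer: $\frac{207}{2} \approx 103.5$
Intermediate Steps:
$n = \frac{23}{4}$ ($n = \frac{92}{16} = 92 \cdot \frac{1}{16} = \frac{23}{4} \approx 5.75$)
$n p{\left(Y,-17 \right)} = \frac{23}{4} \cdot 18 = \frac{207}{2}$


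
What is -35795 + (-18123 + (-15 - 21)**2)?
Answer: -52622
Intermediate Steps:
-35795 + (-18123 + (-15 - 21)**2) = -35795 + (-18123 + (-36)**2) = -35795 + (-18123 + 1296) = -35795 - 16827 = -52622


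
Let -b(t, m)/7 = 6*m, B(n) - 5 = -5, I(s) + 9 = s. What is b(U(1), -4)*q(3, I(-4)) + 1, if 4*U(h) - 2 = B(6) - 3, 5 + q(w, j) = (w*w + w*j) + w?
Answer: -5375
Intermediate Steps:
I(s) = -9 + s
B(n) = 0 (B(n) = 5 - 5 = 0)
q(w, j) = -5 + w + w² + j*w (q(w, j) = -5 + ((w*w + w*j) + w) = -5 + ((w² + j*w) + w) = -5 + (w + w² + j*w) = -5 + w + w² + j*w)
U(h) = -¼ (U(h) = ½ + (0 - 3)/4 = ½ + (¼)*(-3) = ½ - ¾ = -¼)
b(t, m) = -42*m
b(U(1), -4)*q(3, I(-4)) + 1 = (-42*(-4))*(-5 + 3 + 3² + (-9 - 4)*3) + 1 = 168*(-5 + 3 + 9 - 13*3) + 1 = 168*(-5 + 3 + 9 - 39) + 1 = 168*(-32) + 1 = -5376 + 1 = -5375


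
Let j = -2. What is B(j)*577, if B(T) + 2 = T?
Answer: -2308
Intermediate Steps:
B(T) = -2 + T
B(j)*577 = (-2 - 2)*577 = -4*577 = -2308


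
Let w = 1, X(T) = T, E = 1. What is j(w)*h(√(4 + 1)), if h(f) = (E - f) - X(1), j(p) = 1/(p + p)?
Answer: -√5/2 ≈ -1.1180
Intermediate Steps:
j(p) = 1/(2*p)
h(f) = -f (h(f) = (1 - f) - 1*1 = (1 - f) - 1 = -f)
j(w)*h(√(4 + 1)) = ((½)/1)*(-√(4 + 1)) = ((½)*1)*(-√5) = (-√5)/2 = -√5/2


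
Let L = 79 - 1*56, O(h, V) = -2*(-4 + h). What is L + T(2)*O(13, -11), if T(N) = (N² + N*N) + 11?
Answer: -319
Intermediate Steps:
O(h, V) = 8 - 2*h
T(N) = 11 + 2*N² (T(N) = (N² + N²) + 11 = 2*N² + 11 = 11 + 2*N²)
L = 23 (L = 79 - 56 = 23)
L + T(2)*O(13, -11) = 23 + (11 + 2*2²)*(8 - 2*13) = 23 + (11 + 2*4)*(8 - 26) = 23 + (11 + 8)*(-18) = 23 + 19*(-18) = 23 - 342 = -319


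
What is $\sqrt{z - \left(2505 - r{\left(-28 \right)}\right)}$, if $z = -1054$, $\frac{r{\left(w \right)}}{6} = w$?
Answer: $i \sqrt{3727} \approx 61.049 i$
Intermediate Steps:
$r{\left(w \right)} = 6 w$
$\sqrt{z - \left(2505 - r{\left(-28 \right)}\right)} = \sqrt{-1054 - \left(2505 - 6 \left(-28\right)\right)} = \sqrt{-1054 - \left(2505 + 168\right)} = \sqrt{-1054 - 2673} = \sqrt{-3727} = i \sqrt{3727}$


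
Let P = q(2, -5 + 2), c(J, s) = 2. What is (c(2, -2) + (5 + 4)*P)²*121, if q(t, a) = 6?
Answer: 379456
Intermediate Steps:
P = 6
(c(2, -2) + (5 + 4)*P)²*121 = (2 + (5 + 4)*6)²*121 = (2 + 9*6)²*121 = (2 + 54)²*121 = 56²*121 = 3136*121 = 379456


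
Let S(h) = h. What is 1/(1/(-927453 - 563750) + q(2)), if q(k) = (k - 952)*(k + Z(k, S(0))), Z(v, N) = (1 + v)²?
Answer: -1491203/15583071351 ≈ -9.5694e-5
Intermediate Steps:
q(k) = (-952 + k)*(k + (1 + k)²) (q(k) = (k - 952)*(k + (1 + k)²) = (-952 + k)*(k + (1 + k)²))
1/(1/(-927453 - 563750) + q(2)) = 1/(1/(-927453 - 563750) + (-952 + 2³ - 2855*2 - 949*2²)) = 1/(1/(-1491203) + (-952 + 8 - 5710 - 949*4)) = 1/(-1/1491203 + (-952 + 8 - 5710 - 3796)) = 1/(-1/1491203 - 10450) = 1/(-15583071351/1491203) = -1491203/15583071351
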